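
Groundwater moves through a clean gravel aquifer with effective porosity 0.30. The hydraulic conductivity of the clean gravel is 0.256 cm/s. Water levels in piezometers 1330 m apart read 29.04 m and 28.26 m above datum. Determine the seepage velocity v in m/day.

Convert K: 0.256 cm/s × 864 = 221.2 m/day.
Hydraulic gradient i = (29.04 − 28.26) / 1330 = 0.78 / 1330 = 0.0005865.
Darcy flux q = K · i = 221.2 × 0.0005865 = 0.1297 m/day.
Seepage velocity v = q / n_e = 0.1297 / 0.30 = 0.4324 m/day.

0.432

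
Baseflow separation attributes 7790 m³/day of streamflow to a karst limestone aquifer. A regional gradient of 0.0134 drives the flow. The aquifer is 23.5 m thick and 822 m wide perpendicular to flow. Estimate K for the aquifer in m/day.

30.1

Cross-sectional area A = 822 × 23.5 = 19317 m².
Hydraulic gradient i = 0.0134.
From Q = K·A·i, K = Q / (A·i) = 7790 / (19317 × 0.01340) = 30.09 m/day.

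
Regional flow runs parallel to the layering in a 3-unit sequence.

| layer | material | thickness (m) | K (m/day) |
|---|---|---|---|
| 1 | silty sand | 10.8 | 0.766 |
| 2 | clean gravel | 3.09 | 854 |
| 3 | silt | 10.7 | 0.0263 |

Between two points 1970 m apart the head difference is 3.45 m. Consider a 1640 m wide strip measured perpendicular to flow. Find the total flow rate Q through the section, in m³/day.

7600

Flow is parallel to layering, so each bed carries its own Darcy discharge and the transmissivities add.
Σ(K_i·b_i) = 0.766×10.8 + 854×3.09 + 0.0263×10.7 = 2647 m²/day.
Hydraulic gradient i = Δh / L = 3.45 / 1970 = 0.001751.
Q = Σ(K_i·b_i) · W · i = 2647 × 1640 × 0.001751 = 7604 m³/day.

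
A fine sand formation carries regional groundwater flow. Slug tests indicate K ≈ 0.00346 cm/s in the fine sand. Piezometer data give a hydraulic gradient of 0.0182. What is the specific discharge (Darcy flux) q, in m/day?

0.0544

Convert K: 0.00346 cm/s × 864 = 2.989 m/day.
Hydraulic gradient i = 0.0182.
Specific discharge q = K · i = 2.989 × 0.01820 = 0.05441 m/day.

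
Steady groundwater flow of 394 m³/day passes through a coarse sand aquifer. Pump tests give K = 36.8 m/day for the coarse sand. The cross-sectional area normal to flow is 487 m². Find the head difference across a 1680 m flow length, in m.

From Q = K·A·i, i = Q / (K·A) = 394 / (36.80 × 487.0) = 0.02198.
Head loss Δh = i · L = 0.02198 × 1680 = 36.93 m.

36.9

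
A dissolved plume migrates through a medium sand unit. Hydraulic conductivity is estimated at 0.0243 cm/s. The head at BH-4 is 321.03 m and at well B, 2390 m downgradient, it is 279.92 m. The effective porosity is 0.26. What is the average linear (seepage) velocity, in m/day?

Convert K: 0.0243 cm/s × 864 = 21.00 m/day.
Hydraulic gradient i = (321.03 − 279.92) / 2390 = 41.11 / 2390 = 0.01720.
Darcy flux q = K · i = 21.00 × 0.01720 = 0.3611 m/day.
Seepage velocity v = q / n_e = 0.3611 / 0.26 = 1.389 m/day.

1.39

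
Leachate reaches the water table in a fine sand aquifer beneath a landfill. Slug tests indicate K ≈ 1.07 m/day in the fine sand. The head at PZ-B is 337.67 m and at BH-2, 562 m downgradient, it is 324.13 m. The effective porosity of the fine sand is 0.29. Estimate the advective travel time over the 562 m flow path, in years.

Hydraulic gradient i = (337.67 − 324.13) / 562 = 13.54 / 562 = 0.02409.
Darcy flux q = K · i = 1.070 × 0.02409 = 0.02578 m/day.
Seepage velocity v = q / n_e = 0.02578 / 0.29 = 0.08889 m/day.
Travel time t = L / v = 562 / 0.08889 = 6322 days = 17.31 years.

17.3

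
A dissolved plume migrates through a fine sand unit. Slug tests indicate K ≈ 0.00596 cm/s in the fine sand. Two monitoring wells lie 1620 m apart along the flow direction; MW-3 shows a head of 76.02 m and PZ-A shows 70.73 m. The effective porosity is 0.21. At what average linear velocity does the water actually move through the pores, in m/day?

Convert K: 0.00596 cm/s × 864 = 5.149 m/day.
Hydraulic gradient i = (76.02 − 70.73) / 1620 = 5.29 / 1620 = 0.003265.
Darcy flux q = K · i = 5.149 × 0.003265 = 0.01682 m/day.
Seepage velocity v = q / n_e = 0.01682 / 0.21 = 0.08007 m/day.

0.0801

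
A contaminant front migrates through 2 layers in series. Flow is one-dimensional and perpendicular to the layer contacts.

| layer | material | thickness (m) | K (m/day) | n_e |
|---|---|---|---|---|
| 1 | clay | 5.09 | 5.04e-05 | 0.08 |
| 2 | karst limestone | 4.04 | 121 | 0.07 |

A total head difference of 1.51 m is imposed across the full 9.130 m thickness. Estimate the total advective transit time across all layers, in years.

With flow normal to the layers, continuity requires the same specific discharge q through every layer.
Σ(b_i/K_i) = 5.09/5.04e-05 + 4.04/121 = 1.010e+05 d.
q = Δh / Σ(b_i/K_i) = 1.51 / 1.010e+05 = 1.495e-05 m/day.
In each layer the seepage velocity is v_i = q/n_i, so the layer transit time is t_i = b_i·n_i / q:
  layer 1 (clay): t_1 = 5.09 × 0.08 / 1.495e-05 = 27234 d
  layer 2 (karst limestone): t_2 = 4.04 × 0.07 / 1.495e-05 = 18914 d
Total t = Σ t_i = 46149 days = 126.3 years.

126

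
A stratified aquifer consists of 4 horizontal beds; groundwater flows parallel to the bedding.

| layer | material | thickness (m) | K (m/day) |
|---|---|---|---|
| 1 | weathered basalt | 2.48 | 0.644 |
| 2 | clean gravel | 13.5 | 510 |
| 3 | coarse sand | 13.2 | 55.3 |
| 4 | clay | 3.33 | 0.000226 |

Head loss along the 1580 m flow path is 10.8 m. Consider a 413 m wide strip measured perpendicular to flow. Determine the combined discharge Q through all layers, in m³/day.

21500

Flow is parallel to layering, so each bed carries its own Darcy discharge and the transmissivities add.
Σ(K_i·b_i) = 0.644×2.48 + 510×13.5 + 55.3×13.2 + 0.000226×3.33 = 7617 m²/day.
Hydraulic gradient i = Δh / L = 10.8 / 1580 = 0.006835.
Q = Σ(K_i·b_i) · W · i = 7617 × 413 × 0.006835 = 21502 m³/day.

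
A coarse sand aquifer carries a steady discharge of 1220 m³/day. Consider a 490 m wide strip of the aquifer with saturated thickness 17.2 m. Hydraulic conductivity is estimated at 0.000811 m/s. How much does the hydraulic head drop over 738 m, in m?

Convert K: 0.000811 m/s × 86400 = 70.07 m/day.
Cross-sectional area A = 490 × 17.2 = 8428 m².
From Q = K·A·i, i = Q / (K·A) = 1220 / (70.07 × 8428) = 0.002066.
Head loss Δh = i · L = 0.002066 × 738 = 1.525 m.

1.52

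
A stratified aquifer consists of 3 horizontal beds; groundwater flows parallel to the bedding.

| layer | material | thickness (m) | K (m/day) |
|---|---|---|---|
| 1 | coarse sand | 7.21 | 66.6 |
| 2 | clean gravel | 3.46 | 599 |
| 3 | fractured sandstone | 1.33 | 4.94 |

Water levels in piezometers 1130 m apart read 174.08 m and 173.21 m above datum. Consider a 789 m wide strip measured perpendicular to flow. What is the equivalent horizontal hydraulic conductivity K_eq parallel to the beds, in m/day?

213

Flow is parallel to layering, so each bed carries its own Darcy discharge and the transmissivities add.
Σ(K_i·b_i) = 66.6×7.21 + 599×3.46 + 4.94×1.33 = 2559 m²/day.
Total thickness b = 12.00 m, so K_eq = Σ(K_i·b_i)/b = 213.3 m/day.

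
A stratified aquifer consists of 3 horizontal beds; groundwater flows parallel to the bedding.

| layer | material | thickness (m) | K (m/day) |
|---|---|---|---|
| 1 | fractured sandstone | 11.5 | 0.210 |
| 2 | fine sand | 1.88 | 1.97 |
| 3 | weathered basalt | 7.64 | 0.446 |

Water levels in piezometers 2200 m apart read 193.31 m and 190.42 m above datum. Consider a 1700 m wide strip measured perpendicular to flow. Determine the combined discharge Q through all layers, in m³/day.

21.3

Flow is parallel to layering, so each bed carries its own Darcy discharge and the transmissivities add.
Σ(K_i·b_i) = 0.210×11.5 + 1.97×1.88 + 0.446×7.64 = 9.526 m²/day.
Hydraulic gradient i = (193.31 − 190.42) / 2200 = 2.89 / 2200 = 0.001314.
Q = Σ(K_i·b_i) · W · i = 9.526 × 1700 × 0.001314 = 21.27 m³/day.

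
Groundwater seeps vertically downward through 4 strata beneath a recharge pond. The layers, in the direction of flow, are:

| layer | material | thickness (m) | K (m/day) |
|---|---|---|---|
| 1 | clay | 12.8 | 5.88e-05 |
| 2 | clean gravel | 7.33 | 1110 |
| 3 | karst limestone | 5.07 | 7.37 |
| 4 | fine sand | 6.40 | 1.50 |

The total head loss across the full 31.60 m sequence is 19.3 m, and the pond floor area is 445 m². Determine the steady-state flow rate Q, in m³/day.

Flow is perpendicular to layering, so the layers act in series and the equivalent K is the thickness-weighted harmonic mean.
Total thickness L = 12.8 + 7.33 + 5.07 + 6.40 = 31.60 m.
Σ(b_i/K_i) = 12.8/5.88e-05 + 7.33/1110 + 5.07/7.37 + 6.40/1.50 = 2.177e+05 d.
K_eq = L / Σ(b_i/K_i) = 31.60 / 2.177e+05 = 0.0001452 m/day.
Q = K_eq · A · (Δh/L) = 0.0001452 × 445 × (19.3/31.60) = 0.03945 m³/day.

0.0395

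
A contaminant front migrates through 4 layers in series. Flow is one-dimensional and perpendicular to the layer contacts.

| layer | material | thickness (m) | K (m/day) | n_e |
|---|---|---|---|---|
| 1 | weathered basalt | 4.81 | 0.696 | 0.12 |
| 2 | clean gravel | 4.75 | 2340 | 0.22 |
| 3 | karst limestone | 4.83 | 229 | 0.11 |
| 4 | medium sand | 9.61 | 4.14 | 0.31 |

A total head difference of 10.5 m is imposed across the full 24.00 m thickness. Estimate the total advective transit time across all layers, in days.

With flow normal to the layers, continuity requires the same specific discharge q through every layer.
Σ(b_i/K_i) = 4.81/0.696 + 4.75/2340 + 4.83/229 + 9.61/4.14 = 9.255 d.
q = Δh / Σ(b_i/K_i) = 10.5 / 9.255 = 1.134 m/day.
In each layer the seepage velocity is v_i = q/n_i, so the layer transit time is t_i = b_i·n_i / q:
  layer 1 (weathered basalt): t_1 = 4.81 × 0.12 / 1.134 = 0.5088 d
  layer 2 (clean gravel): t_2 = 4.75 × 0.22 / 1.134 = 0.9211 d
  layer 3 (karst limestone): t_3 = 4.83 × 0.11 / 1.134 = 0.4683 d
  layer 4 (medium sand): t_4 = 9.61 × 0.31 / 1.134 = 2.626 d
Total t = Σ t_i = 4.524 days.

4.52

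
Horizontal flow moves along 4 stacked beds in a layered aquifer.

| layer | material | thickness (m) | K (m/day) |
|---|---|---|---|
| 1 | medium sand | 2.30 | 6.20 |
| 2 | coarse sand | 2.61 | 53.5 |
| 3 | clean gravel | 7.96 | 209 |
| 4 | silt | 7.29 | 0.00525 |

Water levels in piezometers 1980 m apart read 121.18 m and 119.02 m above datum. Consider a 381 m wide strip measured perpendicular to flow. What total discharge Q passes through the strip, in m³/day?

Flow is parallel to layering, so each bed carries its own Darcy discharge and the transmissivities add.
Σ(K_i·b_i) = 6.20×2.30 + 53.5×2.61 + 209×7.96 + 0.00525×7.29 = 1818 m²/day.
Hydraulic gradient i = (121.18 − 119.02) / 1980 = 2.16 / 1980 = 0.001091.
Q = Σ(K_i·b_i) · W · i = 1818 × 381 × 0.001091 = 755.4 m³/day.

755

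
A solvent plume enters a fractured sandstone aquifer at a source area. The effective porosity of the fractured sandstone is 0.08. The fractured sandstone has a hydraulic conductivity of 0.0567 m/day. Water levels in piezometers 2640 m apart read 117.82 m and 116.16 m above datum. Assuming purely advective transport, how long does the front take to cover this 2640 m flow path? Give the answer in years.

Hydraulic gradient i = (117.82 − 116.16) / 2640 = 1.66 / 2640 = 0.0006288.
Darcy flux q = K · i = 0.05670 × 0.0006288 = 3.565e-05 m/day.
Seepage velocity v = q / n_e = 3.565e-05 / 0.08 = 0.0004457 m/day.
Travel time t = L / v = 2640 / 0.0004457 = 5.924e+06 days = 16219 years.

16200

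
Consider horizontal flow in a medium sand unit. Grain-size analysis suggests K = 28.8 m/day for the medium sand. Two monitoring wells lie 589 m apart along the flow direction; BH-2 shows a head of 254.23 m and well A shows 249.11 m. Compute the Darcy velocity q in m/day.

0.250

Hydraulic gradient i = (254.23 − 249.11) / 589 = 5.12 / 589 = 0.008693.
Specific discharge q = K · i = 28.80 × 0.008693 = 0.2503 m/day.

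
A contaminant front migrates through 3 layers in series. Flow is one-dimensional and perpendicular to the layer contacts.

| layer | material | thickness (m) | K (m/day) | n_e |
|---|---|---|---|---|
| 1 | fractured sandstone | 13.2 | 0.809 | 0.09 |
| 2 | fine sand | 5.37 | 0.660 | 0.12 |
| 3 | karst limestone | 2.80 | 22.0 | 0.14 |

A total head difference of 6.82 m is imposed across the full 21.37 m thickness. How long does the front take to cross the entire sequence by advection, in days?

8.02

With flow normal to the layers, continuity requires the same specific discharge q through every layer.
Σ(b_i/K_i) = 13.2/0.809 + 5.37/0.660 + 2.80/22.0 = 24.58 d.
q = Δh / Σ(b_i/K_i) = 6.82 / 24.58 = 0.2775 m/day.
In each layer the seepage velocity is v_i = q/n_i, so the layer transit time is t_i = b_i·n_i / q:
  layer 1 (fractured sandstone): t_1 = 13.2 × 0.09 / 0.2775 = 4.282 d
  layer 2 (fine sand): t_2 = 5.37 × 0.12 / 0.2775 = 2.322 d
  layer 3 (karst limestone): t_3 = 2.80 × 0.14 / 0.2775 = 1.413 d
Total t = Σ t_i = 8.017 days.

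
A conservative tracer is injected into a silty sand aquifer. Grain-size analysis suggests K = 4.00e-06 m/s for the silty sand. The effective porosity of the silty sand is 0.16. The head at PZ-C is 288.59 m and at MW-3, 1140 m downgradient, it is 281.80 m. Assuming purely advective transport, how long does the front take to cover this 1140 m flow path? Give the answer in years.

243

Convert K: 4.00e-06 m/s × 86400 = 0.3456 m/day.
Hydraulic gradient i = (288.59 − 281.80) / 1140 = 6.79 / 1140 = 0.005956.
Darcy flux q = K · i = 0.3456 × 0.005956 = 0.002058 m/day.
Seepage velocity v = q / n_e = 0.002058 / 0.16 = 0.01287 m/day.
Travel time t = L / v = 1140 / 0.01287 = 88611 days = 242.6 years.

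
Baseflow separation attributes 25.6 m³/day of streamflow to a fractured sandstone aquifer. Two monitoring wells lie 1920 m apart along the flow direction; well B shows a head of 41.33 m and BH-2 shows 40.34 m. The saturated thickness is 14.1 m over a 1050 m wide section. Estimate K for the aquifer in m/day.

Cross-sectional area A = 1050 × 14.1 = 14805 m².
Hydraulic gradient i = (41.33 − 40.34) / 1920 = 0.99 / 1920 = 0.0005156.
From Q = K·A·i, K = Q / (A·i) = 25.6 / (14805 × 0.0005156) = 3.353 m/day.

3.35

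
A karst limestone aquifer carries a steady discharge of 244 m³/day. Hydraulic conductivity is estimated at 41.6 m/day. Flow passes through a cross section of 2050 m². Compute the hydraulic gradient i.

0.00286

From Q = K·A·i, i = Q / (K·A) = 244 / (41.60 × 2050) = 0.002861.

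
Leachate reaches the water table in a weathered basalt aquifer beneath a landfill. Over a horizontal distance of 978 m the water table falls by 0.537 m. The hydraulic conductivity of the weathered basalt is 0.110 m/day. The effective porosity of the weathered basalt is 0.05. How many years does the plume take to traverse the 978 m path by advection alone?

2220

Hydraulic gradient i = Δh / L = 0.537 / 978 = 0.0005491.
Darcy flux q = K · i = 0.1100 × 0.0005491 = 6.040e-05 m/day.
Seepage velocity v = q / n_e = 6.040e-05 / 0.05 = 0.001208 m/day.
Travel time t = L / v = 978 / 0.001208 = 8.096e+05 days = 2217 years.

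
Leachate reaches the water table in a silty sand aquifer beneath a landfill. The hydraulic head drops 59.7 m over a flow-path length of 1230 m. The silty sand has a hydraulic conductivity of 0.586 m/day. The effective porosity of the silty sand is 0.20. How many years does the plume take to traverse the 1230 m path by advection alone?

Hydraulic gradient i = Δh / L = 59.7 / 1230 = 0.04854.
Darcy flux q = K · i = 0.5860 × 0.04854 = 0.02844 m/day.
Seepage velocity v = q / n_e = 0.02844 / 0.20 = 0.1422 m/day.
Travel time t = L / v = 1230 / 0.1422 = 8649 days = 23.68 years.

23.7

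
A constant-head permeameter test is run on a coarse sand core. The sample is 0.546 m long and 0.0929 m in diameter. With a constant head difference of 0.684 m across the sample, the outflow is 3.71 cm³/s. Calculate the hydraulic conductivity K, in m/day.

37.7

Cross-sectional area A = π·(d/2)² = π × (0.0929/2)² = 0.006778 m².
Convert discharge: 3.71 cm³/s = 3.710e-06 m³/s.
Darcy's law rearranged: K = Q·L / (A·Δh) = 3.710e-06 × 0.546 / (0.006778 × 0.684) = 0.0004369 m/s = 37.75 m/day.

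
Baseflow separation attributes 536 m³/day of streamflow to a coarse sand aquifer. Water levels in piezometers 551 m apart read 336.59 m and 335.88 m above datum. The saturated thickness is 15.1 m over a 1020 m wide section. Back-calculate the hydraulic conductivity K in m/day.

27.0

Cross-sectional area A = 1020 × 15.1 = 15402 m².
Hydraulic gradient i = (336.59 − 335.88) / 551 = 0.71 / 551 = 0.001289.
From Q = K·A·i, K = Q / (A·i) = 536 / (15402 × 0.001289) = 27.01 m/day.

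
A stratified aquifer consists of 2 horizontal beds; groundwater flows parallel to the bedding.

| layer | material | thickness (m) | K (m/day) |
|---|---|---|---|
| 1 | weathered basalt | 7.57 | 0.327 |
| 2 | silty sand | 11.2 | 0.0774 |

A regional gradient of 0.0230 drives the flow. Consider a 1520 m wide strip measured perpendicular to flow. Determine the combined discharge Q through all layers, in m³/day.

117

Flow is parallel to layering, so each bed carries its own Darcy discharge and the transmissivities add.
Σ(K_i·b_i) = 0.327×7.57 + 0.0774×11.2 = 3.342 m²/day.
Hydraulic gradient i = 0.0230.
Q = Σ(K_i·b_i) · W · i = 3.342 × 1520 × 0.02300 = 116.8 m³/day.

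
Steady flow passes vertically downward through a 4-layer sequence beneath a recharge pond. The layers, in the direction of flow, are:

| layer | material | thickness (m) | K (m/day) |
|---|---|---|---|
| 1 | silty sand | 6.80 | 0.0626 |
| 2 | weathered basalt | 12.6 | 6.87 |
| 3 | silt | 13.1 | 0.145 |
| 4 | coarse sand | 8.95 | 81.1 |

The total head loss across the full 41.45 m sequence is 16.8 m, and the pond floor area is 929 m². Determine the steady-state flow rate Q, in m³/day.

Flow is perpendicular to layering, so the layers act in series and the equivalent K is the thickness-weighted harmonic mean.
Total thickness L = 6.80 + 12.6 + 13.1 + 8.95 = 41.45 m.
Σ(b_i/K_i) = 6.80/0.0626 + 12.6/6.87 + 13.1/0.145 + 8.95/81.1 = 200.9 d.
K_eq = L / Σ(b_i/K_i) = 41.45 / 200.9 = 0.2063 m/day.
Q = K_eq · A · (Δh/L) = 0.2063 × 929 × (16.8/41.45) = 77.68 m³/day.

77.7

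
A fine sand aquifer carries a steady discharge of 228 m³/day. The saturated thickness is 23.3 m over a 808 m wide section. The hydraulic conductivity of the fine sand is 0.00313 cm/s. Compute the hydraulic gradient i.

0.00448

Convert K: 0.00313 cm/s × 864 = 2.704 m/day.
Cross-sectional area A = 808 × 23.3 = 18826 m².
From Q = K·A·i, i = Q / (K·A) = 228 / (2.704 × 18826) = 0.004478.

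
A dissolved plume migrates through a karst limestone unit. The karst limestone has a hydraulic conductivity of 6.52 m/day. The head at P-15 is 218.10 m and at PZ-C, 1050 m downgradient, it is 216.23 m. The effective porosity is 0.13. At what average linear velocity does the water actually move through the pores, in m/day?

0.0893

Hydraulic gradient i = (218.10 − 216.23) / 1050 = 1.87 / 1050 = 0.001781.
Darcy flux q = K · i = 6.520 × 0.001781 = 0.01161 m/day.
Seepage velocity v = q / n_e = 0.01161 / 0.13 = 0.08932 m/day.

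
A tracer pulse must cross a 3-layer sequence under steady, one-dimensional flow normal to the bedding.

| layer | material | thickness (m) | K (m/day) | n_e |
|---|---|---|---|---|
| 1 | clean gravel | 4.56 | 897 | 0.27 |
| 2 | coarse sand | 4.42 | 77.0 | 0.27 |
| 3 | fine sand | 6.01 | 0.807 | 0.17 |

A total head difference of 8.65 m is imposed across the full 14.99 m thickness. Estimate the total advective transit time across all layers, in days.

With flow normal to the layers, continuity requires the same specific discharge q through every layer.
Σ(b_i/K_i) = 4.56/897 + 4.42/77.0 + 6.01/0.807 = 7.510 d.
q = Δh / Σ(b_i/K_i) = 8.65 / 7.510 = 1.152 m/day.
In each layer the seepage velocity is v_i = q/n_i, so the layer transit time is t_i = b_i·n_i / q:
  layer 1 (clean gravel): t_1 = 4.56 × 0.27 / 1.152 = 1.069 d
  layer 2 (coarse sand): t_2 = 4.42 × 0.27 / 1.152 = 1.036 d
  layer 3 (fine sand): t_3 = 6.01 × 0.17 / 1.152 = 0.8870 d
Total t = Σ t_i = 2.992 days.

2.99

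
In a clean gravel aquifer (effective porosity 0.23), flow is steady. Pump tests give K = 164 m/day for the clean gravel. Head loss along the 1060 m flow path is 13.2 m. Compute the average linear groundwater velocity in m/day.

Hydraulic gradient i = Δh / L = 13.2 / 1060 = 0.01245.
Darcy flux q = K · i = 164.0 × 0.01245 = 2.042 m/day.
Seepage velocity v = q / n_e = 2.042 / 0.23 = 8.879 m/day.

8.88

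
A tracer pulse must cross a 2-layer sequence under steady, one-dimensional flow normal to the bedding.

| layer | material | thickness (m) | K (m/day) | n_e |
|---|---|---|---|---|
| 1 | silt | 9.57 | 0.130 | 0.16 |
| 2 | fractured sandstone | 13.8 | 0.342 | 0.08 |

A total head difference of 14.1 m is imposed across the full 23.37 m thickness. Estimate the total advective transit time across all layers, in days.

21.3

With flow normal to the layers, continuity requires the same specific discharge q through every layer.
Σ(b_i/K_i) = 9.57/0.130 + 13.8/0.342 = 114.0 d.
q = Δh / Σ(b_i/K_i) = 14.1 / 114.0 = 0.1237 m/day.
In each layer the seepage velocity is v_i = q/n_i, so the layer transit time is t_i = b_i·n_i / q:
  layer 1 (silt): t_1 = 9.57 × 0.16 / 0.1237 = 12.38 d
  layer 2 (fractured sandstone): t_2 = 13.8 × 0.08 / 0.1237 = 8.923 d
Total t = Σ t_i = 21.30 days.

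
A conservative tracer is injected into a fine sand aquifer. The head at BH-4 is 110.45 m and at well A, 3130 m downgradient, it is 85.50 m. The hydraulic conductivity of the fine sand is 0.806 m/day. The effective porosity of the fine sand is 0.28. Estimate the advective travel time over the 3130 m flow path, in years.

Hydraulic gradient i = (110.45 − 85.50) / 3130 = 24.95 / 3130 = 0.007971.
Darcy flux q = K · i = 0.8060 × 0.007971 = 0.006425 m/day.
Seepage velocity v = q / n_e = 0.006425 / 0.28 = 0.02295 m/day.
Travel time t = L / v = 3130 / 0.02295 = 1.364e+05 days = 373.5 years.

373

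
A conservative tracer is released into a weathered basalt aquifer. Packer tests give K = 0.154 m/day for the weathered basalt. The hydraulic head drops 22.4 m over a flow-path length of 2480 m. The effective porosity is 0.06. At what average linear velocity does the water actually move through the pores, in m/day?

0.0232

Hydraulic gradient i = Δh / L = 22.4 / 2480 = 0.009032.
Darcy flux q = K · i = 0.1540 × 0.009032 = 0.001391 m/day.
Seepage velocity v = q / n_e = 0.001391 / 0.06 = 0.02318 m/day.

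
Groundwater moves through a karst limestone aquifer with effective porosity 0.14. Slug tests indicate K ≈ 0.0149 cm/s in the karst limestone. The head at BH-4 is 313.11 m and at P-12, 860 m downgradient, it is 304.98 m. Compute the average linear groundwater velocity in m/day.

Convert K: 0.0149 cm/s × 864 = 12.87 m/day.
Hydraulic gradient i = (313.11 − 304.98) / 860 = 8.13 / 860 = 0.009453.
Darcy flux q = K · i = 12.87 × 0.009453 = 0.1217 m/day.
Seepage velocity v = q / n_e = 0.1217 / 0.14 = 0.8693 m/day.

0.869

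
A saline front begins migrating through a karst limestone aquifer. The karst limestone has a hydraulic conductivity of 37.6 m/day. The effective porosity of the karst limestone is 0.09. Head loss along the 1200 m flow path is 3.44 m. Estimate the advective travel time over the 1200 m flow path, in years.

Hydraulic gradient i = Δh / L = 3.44 / 1200 = 0.002867.
Darcy flux q = K · i = 37.60 × 0.002867 = 0.1078 m/day.
Seepage velocity v = q / n_e = 0.1078 / 0.09 = 1.198 m/day.
Travel time t = L / v = 1200 / 1.198 = 1002 days = 2.743 years.

2.74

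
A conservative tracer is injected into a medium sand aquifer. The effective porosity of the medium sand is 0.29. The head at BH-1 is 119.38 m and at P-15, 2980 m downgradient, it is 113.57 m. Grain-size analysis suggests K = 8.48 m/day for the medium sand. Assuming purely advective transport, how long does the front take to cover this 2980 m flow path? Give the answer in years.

143

Hydraulic gradient i = (119.38 − 113.57) / 2980 = 5.81 / 2980 = 0.001950.
Darcy flux q = K · i = 8.480 × 0.001950 = 0.01653 m/day.
Seepage velocity v = q / n_e = 0.01653 / 0.29 = 0.05701 m/day.
Travel time t = L / v = 2980 / 0.05701 = 52271 days = 143.1 years.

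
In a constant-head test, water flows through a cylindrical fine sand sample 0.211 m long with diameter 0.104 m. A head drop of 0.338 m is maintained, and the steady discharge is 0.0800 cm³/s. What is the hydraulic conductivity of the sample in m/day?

0.508

Cross-sectional area A = π·(d/2)² = π × (0.104/2)² = 0.008495 m².
Convert discharge: 0.0800 cm³/s = 8.000e-08 m³/s.
Darcy's law rearranged: K = Q·L / (A·Δh) = 8.000e-08 × 0.211 / (0.008495 × 0.338) = 5.879e-06 m/s = 0.5079 m/day.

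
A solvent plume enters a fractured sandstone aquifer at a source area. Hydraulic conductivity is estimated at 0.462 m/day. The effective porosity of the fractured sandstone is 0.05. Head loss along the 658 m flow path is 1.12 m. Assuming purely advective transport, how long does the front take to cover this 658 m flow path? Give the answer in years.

115

Hydraulic gradient i = Δh / L = 1.12 / 658 = 0.001702.
Darcy flux q = K · i = 0.4620 × 0.001702 = 0.0007864 m/day.
Seepage velocity v = q / n_e = 0.0007864 / 0.05 = 0.01573 m/day.
Travel time t = L / v = 658 / 0.01573 = 41837 days = 114.5 years.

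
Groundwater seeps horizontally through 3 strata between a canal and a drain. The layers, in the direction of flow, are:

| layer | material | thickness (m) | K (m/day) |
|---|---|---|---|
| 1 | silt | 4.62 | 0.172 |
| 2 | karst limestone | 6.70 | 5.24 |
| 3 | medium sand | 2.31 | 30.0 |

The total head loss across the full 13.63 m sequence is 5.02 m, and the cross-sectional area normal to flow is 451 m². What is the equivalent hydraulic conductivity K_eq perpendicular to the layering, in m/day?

Flow is perpendicular to layering, so the layers act in series and the equivalent K is the thickness-weighted harmonic mean.
Total thickness L = 4.62 + 6.70 + 2.31 = 13.63 m.
Σ(b_i/K_i) = 4.62/0.172 + 6.70/5.24 + 2.31/30.0 = 28.22 d.
K_eq = L / Σ(b_i/K_i) = 13.63 / 28.22 = 0.4831 m/day.

0.483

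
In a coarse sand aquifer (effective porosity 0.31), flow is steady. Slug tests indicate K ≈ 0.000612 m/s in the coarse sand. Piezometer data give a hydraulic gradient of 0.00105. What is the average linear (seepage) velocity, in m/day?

Convert K: 0.000612 m/s × 86400 = 52.88 m/day.
Hydraulic gradient i = 0.00105.
Darcy flux q = K · i = 52.88 × 0.001050 = 0.05552 m/day.
Seepage velocity v = q / n_e = 0.05552 / 0.31 = 0.1791 m/day.

0.179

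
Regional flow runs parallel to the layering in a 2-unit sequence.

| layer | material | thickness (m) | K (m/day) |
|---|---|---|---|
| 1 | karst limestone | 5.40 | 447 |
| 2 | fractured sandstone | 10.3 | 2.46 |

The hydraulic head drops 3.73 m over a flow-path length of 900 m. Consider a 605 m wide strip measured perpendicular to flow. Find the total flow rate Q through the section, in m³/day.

Flow is parallel to layering, so each bed carries its own Darcy discharge and the transmissivities add.
Σ(K_i·b_i) = 447×5.40 + 2.46×10.3 = 2439 m²/day.
Hydraulic gradient i = Δh / L = 3.73 / 900 = 0.004144.
Q = Σ(K_i·b_i) · W · i = 2439 × 605 × 0.004144 = 6116 m³/day.

6120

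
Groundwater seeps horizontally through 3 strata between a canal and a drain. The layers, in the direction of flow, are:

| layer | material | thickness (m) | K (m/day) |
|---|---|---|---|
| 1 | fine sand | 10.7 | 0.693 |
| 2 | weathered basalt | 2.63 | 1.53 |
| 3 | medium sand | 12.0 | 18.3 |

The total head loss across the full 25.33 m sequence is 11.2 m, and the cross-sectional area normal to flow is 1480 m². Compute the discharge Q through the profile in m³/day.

Flow is perpendicular to layering, so the layers act in series and the equivalent K is the thickness-weighted harmonic mean.
Total thickness L = 10.7 + 2.63 + 12.0 = 25.33 m.
Σ(b_i/K_i) = 10.7/0.693 + 2.63/1.53 + 12.0/18.3 = 17.81 d.
K_eq = L / Σ(b_i/K_i) = 25.33 / 17.81 = 1.422 m/day.
Q = K_eq · A · (Δh/L) = 1.422 × 1480 × (11.2/25.33) = 930.5 m³/day.

930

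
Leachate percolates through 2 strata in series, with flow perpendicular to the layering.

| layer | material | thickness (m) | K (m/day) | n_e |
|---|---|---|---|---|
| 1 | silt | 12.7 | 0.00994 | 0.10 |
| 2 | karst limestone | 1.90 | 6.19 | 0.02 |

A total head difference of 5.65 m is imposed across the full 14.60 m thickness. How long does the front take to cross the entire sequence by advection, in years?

With flow normal to the layers, continuity requires the same specific discharge q through every layer.
Σ(b_i/K_i) = 12.7/0.00994 + 1.90/6.19 = 1278 d.
q = Δh / Σ(b_i/K_i) = 5.65 / 1278 = 0.004421 m/day.
In each layer the seepage velocity is v_i = q/n_i, so the layer transit time is t_i = b_i·n_i / q:
  layer 1 (silt): t_1 = 12.7 × 0.10 / 0.004421 = 287.3 d
  layer 2 (karst limestone): t_2 = 1.90 × 0.02 / 0.004421 = 8.595 d
Total t = Σ t_i = 295.9 days = 0.8100 years.

0.810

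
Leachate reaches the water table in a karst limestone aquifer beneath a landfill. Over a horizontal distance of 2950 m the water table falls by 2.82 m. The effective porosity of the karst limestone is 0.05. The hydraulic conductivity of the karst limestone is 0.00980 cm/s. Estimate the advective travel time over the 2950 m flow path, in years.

49.9

Convert K: 0.00980 cm/s × 864 = 8.467 m/day.
Hydraulic gradient i = Δh / L = 2.82 / 2950 = 0.0009559.
Darcy flux q = K · i = 8.467 × 0.0009559 = 0.008094 m/day.
Seepage velocity v = q / n_e = 0.008094 / 0.05 = 0.1619 m/day.
Travel time t = L / v = 2950 / 0.1619 = 18223 days = 49.89 years.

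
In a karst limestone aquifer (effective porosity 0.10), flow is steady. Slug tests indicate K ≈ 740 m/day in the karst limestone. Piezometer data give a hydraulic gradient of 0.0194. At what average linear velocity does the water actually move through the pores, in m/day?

Hydraulic gradient i = 0.0194.
Darcy flux q = K · i = 740.0 × 0.01940 = 14.36 m/day.
Seepage velocity v = q / n_e = 14.36 / 0.10 = 143.6 m/day.

144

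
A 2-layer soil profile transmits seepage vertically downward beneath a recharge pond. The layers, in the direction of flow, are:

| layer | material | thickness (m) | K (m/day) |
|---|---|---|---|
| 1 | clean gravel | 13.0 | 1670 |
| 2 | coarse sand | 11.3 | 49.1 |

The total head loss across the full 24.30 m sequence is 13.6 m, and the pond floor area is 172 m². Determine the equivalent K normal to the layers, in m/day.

Flow is perpendicular to layering, so the layers act in series and the equivalent K is the thickness-weighted harmonic mean.
Total thickness L = 13.0 + 11.3 = 24.30 m.
Σ(b_i/K_i) = 13.0/1670 + 11.3/49.1 = 0.2379 d.
K_eq = L / Σ(b_i/K_i) = 24.30 / 0.2379 = 102.1 m/day.

102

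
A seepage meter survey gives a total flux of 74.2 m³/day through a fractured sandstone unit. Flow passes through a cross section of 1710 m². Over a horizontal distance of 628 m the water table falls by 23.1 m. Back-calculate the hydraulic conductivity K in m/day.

1.18

Hydraulic gradient i = Δh / L = 23.1 / 628 = 0.03678.
From Q = K·A·i, K = Q / (A·i) = 74.2 / (1710 × 0.03678) = 1.180 m/day.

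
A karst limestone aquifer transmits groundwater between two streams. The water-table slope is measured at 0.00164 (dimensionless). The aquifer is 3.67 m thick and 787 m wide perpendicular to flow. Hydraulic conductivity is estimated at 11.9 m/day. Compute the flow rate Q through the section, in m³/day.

56.4

Cross-sectional area A = 787 × 3.67 = 2888 m².
Hydraulic gradient i = 0.00164.
Darcy's law: Q = K · A · i = 11.90 × 2888 × 0.001640 = 56.37 m³/day.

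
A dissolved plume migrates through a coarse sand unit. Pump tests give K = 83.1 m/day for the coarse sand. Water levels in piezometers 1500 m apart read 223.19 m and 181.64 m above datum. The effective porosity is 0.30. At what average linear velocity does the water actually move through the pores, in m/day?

Hydraulic gradient i = (223.19 − 181.64) / 1500 = 41.55 / 1500 = 0.02770.
Darcy flux q = K · i = 83.10 × 0.02770 = 2.302 m/day.
Seepage velocity v = q / n_e = 2.302 / 0.30 = 7.673 m/day.

7.67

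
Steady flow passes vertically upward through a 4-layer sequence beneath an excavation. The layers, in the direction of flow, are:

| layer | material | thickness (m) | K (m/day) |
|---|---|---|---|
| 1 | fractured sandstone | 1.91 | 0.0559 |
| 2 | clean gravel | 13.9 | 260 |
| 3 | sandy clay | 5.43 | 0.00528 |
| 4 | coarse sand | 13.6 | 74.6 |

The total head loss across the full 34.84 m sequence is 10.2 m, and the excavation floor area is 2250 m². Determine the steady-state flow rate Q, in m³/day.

21.6

Flow is perpendicular to layering, so the layers act in series and the equivalent K is the thickness-weighted harmonic mean.
Total thickness L = 1.91 + 13.9 + 5.43 + 13.6 = 34.84 m.
Σ(b_i/K_i) = 1.91/0.0559 + 13.9/260 + 5.43/0.00528 + 13.6/74.6 = 1063 d.
K_eq = L / Σ(b_i/K_i) = 34.84 / 1063 = 0.03278 m/day.
Q = K_eq · A · (Δh/L) = 0.03278 × 2250 × (10.2/34.84) = 21.59 m³/day.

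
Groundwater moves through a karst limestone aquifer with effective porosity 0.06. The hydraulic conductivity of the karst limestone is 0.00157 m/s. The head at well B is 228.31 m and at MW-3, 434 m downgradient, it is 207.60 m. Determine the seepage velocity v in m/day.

Convert K: 0.00157 m/s × 86400 = 135.6 m/day.
Hydraulic gradient i = (228.31 − 207.60) / 434 = 20.71 / 434 = 0.04772.
Darcy flux q = K · i = 135.6 × 0.04772 = 6.473 m/day.
Seepage velocity v = q / n_e = 6.473 / 0.06 = 107.9 m/day.

108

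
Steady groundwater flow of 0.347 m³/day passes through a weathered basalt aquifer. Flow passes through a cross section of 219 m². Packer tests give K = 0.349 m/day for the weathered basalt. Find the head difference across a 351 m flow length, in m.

From Q = K·A·i, i = Q / (K·A) = 0.347 / (0.3490 × 219.0) = 0.004540.
Head loss Δh = i · L = 0.004540 × 351 = 1.594 m.

1.59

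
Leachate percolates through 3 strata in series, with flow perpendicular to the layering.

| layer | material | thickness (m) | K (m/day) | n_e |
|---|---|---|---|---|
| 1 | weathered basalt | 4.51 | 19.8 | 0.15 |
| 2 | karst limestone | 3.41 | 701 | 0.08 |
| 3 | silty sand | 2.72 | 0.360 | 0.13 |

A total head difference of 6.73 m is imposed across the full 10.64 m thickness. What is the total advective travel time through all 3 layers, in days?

1.51

With flow normal to the layers, continuity requires the same specific discharge q through every layer.
Σ(b_i/K_i) = 4.51/19.8 + 3.41/701 + 2.72/0.360 = 7.788 d.
q = Δh / Σ(b_i/K_i) = 6.73 / 7.788 = 0.8641 m/day.
In each layer the seepage velocity is v_i = q/n_i, so the layer transit time is t_i = b_i·n_i / q:
  layer 1 (weathered basalt): t_1 = 4.51 × 0.15 / 0.8641 = 0.7829 d
  layer 2 (karst limestone): t_2 = 3.41 × 0.08 / 0.8641 = 0.3157 d
  layer 3 (silty sand): t_3 = 2.72 × 0.13 / 0.8641 = 0.4092 d
Total t = Σ t_i = 1.508 days.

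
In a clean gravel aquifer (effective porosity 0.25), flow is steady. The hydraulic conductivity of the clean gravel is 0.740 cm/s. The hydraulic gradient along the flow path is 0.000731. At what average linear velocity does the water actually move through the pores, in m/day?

Convert K: 0.740 cm/s × 864 = 639.4 m/day.
Hydraulic gradient i = 0.000731.
Darcy flux q = K · i = 639.4 × 0.0007310 = 0.4674 m/day.
Seepage velocity v = q / n_e = 0.4674 / 0.25 = 1.869 m/day.

1.87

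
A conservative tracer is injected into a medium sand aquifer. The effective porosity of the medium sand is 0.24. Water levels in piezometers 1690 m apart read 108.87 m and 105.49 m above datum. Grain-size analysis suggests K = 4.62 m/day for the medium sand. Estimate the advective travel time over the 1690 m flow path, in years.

120

Hydraulic gradient i = (108.87 − 105.49) / 1690 = 3.38 / 1690 = 0.002000.
Darcy flux q = K · i = 4.620 × 0.002000 = 0.009240 m/day.
Seepage velocity v = q / n_e = 0.009240 / 0.24 = 0.03850 m/day.
Travel time t = L / v = 1690 / 0.03850 = 43896 days = 120.2 years.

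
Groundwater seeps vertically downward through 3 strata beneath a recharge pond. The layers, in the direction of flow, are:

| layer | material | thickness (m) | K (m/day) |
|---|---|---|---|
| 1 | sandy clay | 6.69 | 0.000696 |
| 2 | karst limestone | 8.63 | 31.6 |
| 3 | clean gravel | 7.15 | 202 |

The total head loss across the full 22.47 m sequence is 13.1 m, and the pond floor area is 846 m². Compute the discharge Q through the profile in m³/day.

1.15

Flow is perpendicular to layering, so the layers act in series and the equivalent K is the thickness-weighted harmonic mean.
Total thickness L = 6.69 + 8.63 + 7.15 = 22.47 m.
Σ(b_i/K_i) = 6.69/0.000696 + 8.63/31.6 + 7.15/202 = 9612 d.
K_eq = L / Σ(b_i/K_i) = 22.47 / 9612 = 0.002338 m/day.
Q = K_eq · A · (Δh/L) = 0.002338 × 846 × (13.1/22.47) = 1.153 m³/day.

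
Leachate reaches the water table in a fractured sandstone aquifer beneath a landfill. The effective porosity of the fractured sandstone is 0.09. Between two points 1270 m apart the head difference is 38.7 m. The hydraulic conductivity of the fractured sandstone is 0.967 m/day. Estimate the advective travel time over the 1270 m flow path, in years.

10.6

Hydraulic gradient i = Δh / L = 38.7 / 1270 = 0.03047.
Darcy flux q = K · i = 0.9670 × 0.03047 = 0.02947 m/day.
Seepage velocity v = q / n_e = 0.02947 / 0.09 = 0.3274 m/day.
Travel time t = L / v = 1270 / 0.3274 = 3879 days = 10.62 years.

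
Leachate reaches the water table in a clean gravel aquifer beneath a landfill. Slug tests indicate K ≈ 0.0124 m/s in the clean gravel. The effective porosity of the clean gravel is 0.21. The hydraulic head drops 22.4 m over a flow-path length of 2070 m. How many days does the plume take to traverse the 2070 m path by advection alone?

Convert K: 0.0124 m/s × 86400 = 1071 m/day.
Hydraulic gradient i = Δh / L = 22.4 / 2070 = 0.01082.
Darcy flux q = K · i = 1071 × 0.01082 = 11.59 m/day.
Seepage velocity v = q / n_e = 11.59 / 0.21 = 55.21 m/day.
Travel time t = L / v = 2070 / 55.21 = 37.50 days.

37.5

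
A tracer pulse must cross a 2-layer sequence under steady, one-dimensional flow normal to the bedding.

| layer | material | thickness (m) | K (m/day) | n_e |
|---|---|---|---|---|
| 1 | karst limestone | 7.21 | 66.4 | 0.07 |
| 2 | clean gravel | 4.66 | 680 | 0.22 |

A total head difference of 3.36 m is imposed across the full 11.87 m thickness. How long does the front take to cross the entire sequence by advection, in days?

With flow normal to the layers, continuity requires the same specific discharge q through every layer.
Σ(b_i/K_i) = 7.21/66.4 + 4.66/680 = 0.1154 d.
q = Δh / Σ(b_i/K_i) = 3.36 / 0.1154 = 29.11 m/day.
In each layer the seepage velocity is v_i = q/n_i, so the layer transit time is t_i = b_i·n_i / q:
  layer 1 (karst limestone): t_1 = 7.21 × 0.07 / 29.11 = 0.01734 d
  layer 2 (clean gravel): t_2 = 4.66 × 0.22 / 29.11 = 0.03522 d
Total t = Σ t_i = 0.05256 days.

0.0526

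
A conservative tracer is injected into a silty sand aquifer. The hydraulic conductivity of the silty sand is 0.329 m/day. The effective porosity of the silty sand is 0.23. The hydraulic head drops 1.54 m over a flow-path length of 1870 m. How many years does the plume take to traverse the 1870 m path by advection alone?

Hydraulic gradient i = Δh / L = 1.54 / 1870 = 0.0008235.
Darcy flux q = K · i = 0.3290 × 0.0008235 = 0.0002709 m/day.
Seepage velocity v = q / n_e = 0.0002709 / 0.23 = 0.001178 m/day.
Travel time t = L / v = 1870 / 0.001178 = 1.587e+06 days = 4346 years.

4350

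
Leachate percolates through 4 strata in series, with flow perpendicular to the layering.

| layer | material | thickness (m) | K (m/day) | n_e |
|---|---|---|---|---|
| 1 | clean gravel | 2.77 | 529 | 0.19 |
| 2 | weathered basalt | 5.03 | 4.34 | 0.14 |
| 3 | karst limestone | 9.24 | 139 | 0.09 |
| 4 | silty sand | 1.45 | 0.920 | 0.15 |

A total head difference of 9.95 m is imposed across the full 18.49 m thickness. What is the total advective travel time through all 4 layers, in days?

With flow normal to the layers, continuity requires the same specific discharge q through every layer.
Σ(b_i/K_i) = 2.77/529 + 5.03/4.34 + 9.24/139 + 1.45/0.920 = 2.807 d.
q = Δh / Σ(b_i/K_i) = 9.95 / 2.807 = 3.545 m/day.
In each layer the seepage velocity is v_i = q/n_i, so the layer transit time is t_i = b_i·n_i / q:
  layer 1 (clean gravel): t_1 = 2.77 × 0.19 / 3.545 = 0.1485 d
  layer 2 (weathered basalt): t_2 = 5.03 × 0.14 / 3.545 = 0.1986 d
  layer 3 (karst limestone): t_3 = 9.24 × 0.09 / 3.545 = 0.2346 d
  layer 4 (silty sand): t_4 = 1.45 × 0.15 / 3.545 = 0.06135 d
Total t = Σ t_i = 0.6430 days.

0.643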